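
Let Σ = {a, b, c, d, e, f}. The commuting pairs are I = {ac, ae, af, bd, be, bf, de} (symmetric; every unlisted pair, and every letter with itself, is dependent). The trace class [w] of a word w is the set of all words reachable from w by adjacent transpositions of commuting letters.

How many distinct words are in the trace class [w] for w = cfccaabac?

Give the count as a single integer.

30

0(c) covers ∅
1(f) covers 0:c
2(c) covers 1:f
3(c) covers 2:c
4(a) covers ∅
5(a) covers 4:a
6(b) covers 3:c, 5:a
7(a) covers 6:b
8(c) covers 6:b
floor of heap: 0:c, 4:a
completions by unplaced set U, small U first (add the entries for U minus each lowest piece of U):
  |U|=1: {7}:1  {8}:1
  |U|=2: {7,8}:2
  |U|=3: {6,7,8}:2
  |U|=4: {3,6,7,8}:2  {5,6,7,8}:2
  |U|=5: {2,3,6,7,8}:2  {3,5,6,7,8}:4  {4,5,6,7,8}:2
  |U|=6: {1,2,3,6,7,8}:2  {2,3,5,6,7,8}:6  {3,4,5,6,7,8}:6
  |U|=7: {0,1,2,3,6,7,8}:2  {1,2,3,5,6,7,8}:8  {2,3,4,5,6,7,8}:12
  start at 0(c): 20
  start at 4(a): 10
sum over floor = 30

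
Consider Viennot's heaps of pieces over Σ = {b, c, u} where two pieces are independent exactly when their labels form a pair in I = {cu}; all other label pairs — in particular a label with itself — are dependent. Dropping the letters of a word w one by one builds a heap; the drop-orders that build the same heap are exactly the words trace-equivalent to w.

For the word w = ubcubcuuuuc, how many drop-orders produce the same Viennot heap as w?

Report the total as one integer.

30

drop 0:u onto floor
drop 1:b onto {0:u}
drop 2:c onto {1:b}
drop 3:u onto {1:b}
drop 4:b onto {2:c, 3:u}
drop 5:c onto {4:b}
drop 6:u onto {4:b}
drop 7:u onto {6:u}
drop 8:u onto {7:u}
drop 9:u onto {8:u}
drop 10:c onto {5:c}
ground layer = {0:u}
drop-orders for the pieces not yet dropped (sum over which currently-grounded one goes next):
  1 to go: {9} 1  {10} 1
  2 to go: {5,10} 1  {8,9} 1  {9,10} 2
  3 to go: {5,9,10} 3  {7,8,9} 1  {8,9,10} 3
  4 to go: {5,8,9,10} 6  {6,7,8,9} 1  {7,8,9,10} 4
  5 to go: {5,7,8,9,10} 10  {6,7,8,9,10} 5
  6 to go: {5,6,7,8,9,10} 15
  7 to go: {4,5,6,7,8,9,10} 15
  8 to go: {2,4,5,6,7,8,9,10} 15  {3,4,5,6,7,8,9,10} 15
  9 to go: {2,3,4,5,6,7,8,9,10} 30
  if 0:u drops first: 30 orders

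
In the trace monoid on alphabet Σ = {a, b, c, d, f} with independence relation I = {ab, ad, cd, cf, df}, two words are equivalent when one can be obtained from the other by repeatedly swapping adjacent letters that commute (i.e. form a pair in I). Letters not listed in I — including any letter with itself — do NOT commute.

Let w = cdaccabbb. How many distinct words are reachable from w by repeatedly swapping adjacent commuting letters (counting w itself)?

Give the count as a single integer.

#0=c has no predecessor
#1=d has no predecessor
#2=a depends on [0:c]
#3=c depends on [2:a]
#4=c depends on [3:c]
#5=a depends on [4:c]
#6=b depends on [1:d, 4:c]
#7=b depends on [6:b]
#8=b depends on [7:b]
sources: [0:c, 1:d]
N(rest) = Σ N(rest − s) over sources s of rest; N(one piece) = 1:
  size 1 → [5]=1  [8]=1
  size 2 → [5,8]=2  [7,8]=1
  size 3 → [5,7,8]=3  [6,7,8]=1
  size 4 → [1,6,7,8]=1  [5,6,7,8]=4
  size 5 → [1,5,6,7,8]=5  [4,5,6,7,8]=4
  size 6 → [1,4,5,6,7,8]=9  [3,4,5,6,7,8]=4
  size 7 → [1,3,4,5,6,7,8]=13  [2,3,4,5,6,7,8]=4
  first=0(c) contributes 17
  first=1(d) contributes 4
|[w]| = 21

21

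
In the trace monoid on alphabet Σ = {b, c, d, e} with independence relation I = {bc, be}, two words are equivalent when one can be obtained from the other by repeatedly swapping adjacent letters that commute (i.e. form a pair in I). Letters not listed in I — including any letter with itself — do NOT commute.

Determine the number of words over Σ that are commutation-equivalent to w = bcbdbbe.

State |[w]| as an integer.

9

drop 0:b onto floor
drop 1:c onto floor
drop 2:b onto {0:b}
drop 3:d onto {1:c, 2:b}
drop 4:b onto {3:d}
drop 5:b onto {4:b}
drop 6:e onto {3:d}
ground layer = {0:b, 1:c}
drop-orders for the pieces not yet dropped (sum over which currently-grounded one goes next):
  1 to go: {5} 1  {6} 1
  2 to go: {4,5} 1  {5,6} 2
  3 to go: {4,5,6} 3
  4 to go: {3,4,5,6} 3
  5 to go: {1,3,4,5,6} 3  {2,3,4,5,6} 3
  if 0:b drops first: 6 orders
  if 1:c drops first: 3 orders
heap linearizations: 9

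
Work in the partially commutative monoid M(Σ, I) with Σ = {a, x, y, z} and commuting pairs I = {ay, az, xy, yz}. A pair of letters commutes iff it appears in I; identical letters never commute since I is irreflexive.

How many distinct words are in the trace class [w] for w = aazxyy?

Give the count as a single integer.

45

#0=a has no predecessor
#1=a depends on [0:a]
#2=z has no predecessor
#3=x depends on [1:a, 2:z]
#4=y has no predecessor
#5=y depends on [4:y]
sources: [0:a, 2:z, 4:y]
N(rest) = Σ N(rest − s) over sources s of rest; N(one piece) = 1:
  size 1 → [3]=1  [5]=1
  size 2 → [1,3]=1  [2,3]=1  [3,5]=2  [4,5]=1
  size 3 → [0,1,3]=1  [1,2,3]=2  [1,3,5]=3  [2,3,5]=3  [3,4,5]=3
  size 4 → [0,1,2,3]=3  [0,1,3,5]=4  [1,2,3,5]=8  [1,3,4,5]=6  [2,3,4,5]=6
  first=0(a) contributes 20
  first=2(z) contributes 10
  first=4(y) contributes 15
|[w]| = 45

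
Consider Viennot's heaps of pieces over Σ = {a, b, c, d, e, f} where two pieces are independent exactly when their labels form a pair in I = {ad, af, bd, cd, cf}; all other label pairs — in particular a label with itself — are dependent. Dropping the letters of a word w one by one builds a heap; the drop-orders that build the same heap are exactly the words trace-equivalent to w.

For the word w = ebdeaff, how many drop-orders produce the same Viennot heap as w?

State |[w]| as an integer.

drop 0:e onto floor
drop 1:b onto {0:e}
drop 2:d onto {0:e}
drop 3:e onto {1:b, 2:d}
drop 4:a onto {3:e}
drop 5:f onto {3:e}
drop 6:f onto {5:f}
ground layer = {0:e}
drop-orders for the pieces not yet dropped (sum over which currently-grounded one goes next):
  1 to go: {4} 1  {6} 1
  2 to go: {4,6} 2  {5,6} 1
  3 to go: {4,5,6} 3
  4 to go: {3,4,5,6} 3
  5 to go: {1,3,4,5,6} 3  {2,3,4,5,6} 3
  if 0:e drops first: 6 orders

6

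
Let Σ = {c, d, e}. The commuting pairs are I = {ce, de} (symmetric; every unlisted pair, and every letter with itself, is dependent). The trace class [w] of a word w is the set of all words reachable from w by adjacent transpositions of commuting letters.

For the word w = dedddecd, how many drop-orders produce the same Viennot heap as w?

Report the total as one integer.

28

#0=d has no predecessor
#1=e has no predecessor
#2=d depends on [0:d]
#3=d depends on [2:d]
#4=d depends on [3:d]
#5=e depends on [1:e]
#6=c depends on [4:d]
#7=d depends on [6:c]
sources: [0:d, 1:e]
N(rest) = Σ N(rest − s) over sources s of rest; N(one piece) = 1:
  size 1 → [5]=1  [7]=1
  size 2 → [1,5]=1  [5,7]=2  [6,7]=1
  size 3 → [1,5,7]=3  [4,6,7]=1  [5,6,7]=3
  size 4 → [1,5,6,7]=6  [3,4,6,7]=1  [4,5,6,7]=4
  size 5 → [1,4,5,6,7]=10  [2,3,4,6,7]=1  [3,4,5,6,7]=5
  size 6 → [0,2,3,4,6,7]=1  [1,3,4,5,6,7]=15  [2,3,4,5,6,7]=6
  first=0(d) contributes 21
  first=1(e) contributes 7
|[w]| = 28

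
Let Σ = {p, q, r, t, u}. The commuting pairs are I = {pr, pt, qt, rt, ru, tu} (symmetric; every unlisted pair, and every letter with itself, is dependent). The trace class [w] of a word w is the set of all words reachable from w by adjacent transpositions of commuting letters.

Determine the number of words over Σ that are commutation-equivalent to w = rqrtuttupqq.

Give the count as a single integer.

#0=r has no predecessor
#1=q depends on [0:r]
#2=r depends on [1:q]
#3=t has no predecessor
#4=u depends on [1:q]
#5=t depends on [3:t]
#6=t depends on [5:t]
#7=u depends on [4:u]
#8=p depends on [7:u]
#9=q depends on [2:r, 8:p]
#10=q depends on [9:q]
sources: [0:r, 3:t]
N(rest) = Σ N(rest − s) over sources s of rest; N(one piece) = 1:
  size 1 → [6]=1  [10]=1
  size 2 → [5,6]=1  [6,10]=2  [9,10]=1
  size 3 → [2,9,10]=1  [3,5,6]=1  [5,6,10]=3  [6,9,10]=3  [8,9,10]=1
  size 4 → [2,6,9,10]=4  [2,8,9,10]=2  [3,5,6,10]=4  [5,6,9,10]=6  [6,8,9,10]=4  [7,8,9,10]=1
  size 5 → [2,5,6,9,10]=10  [2,6,8,9,10]=10  [2,7,8,9,10]=3  [3,5,6,9,10]=10  [4,7,8,9,10]=1  [5,6,8,9,10]=10  [6,7,8,9,10]=5
  size 6 → [2,3,5,6,9,10]=20  [2,4,7,8,9,10]=4  [2,5,6,8,9,10]=30  [2,6,7,8,9,10]=18  [3,5,6,8,9,10]=20  [4,6,7,8,9,10]=6  [5,6,7,8,9,10]=15
  size 7 → [1,2,4,7,8,9,10]=4  [2,3,5,6,8,9,10]=70  [2,4,6,7,8,9,10]=28  [2,5,6,7,8,9,10]=63  [3,5,6,7,8,9,10]=35  [4,5,6,7,8,9,10]=21
  size 8 → [0,1,2,4,7,8,9,10]=4  [1,2,4,6,7,8,9,10]=32  [2,3,5,6,7,8,9,10]=168  [2,4,5,6,7,8,9,10]=112  [3,4,5,6,7,8,9,10]=56
  size 9 → [0,1,2,4,6,7,8,9,10]=36  [1,2,4,5,6,7,8,9,10]=144  [2,3,4,5,6,7,8,9,10]=336
  first=0(r) contributes 480
  first=3(t) contributes 180
|[w]| = 660

660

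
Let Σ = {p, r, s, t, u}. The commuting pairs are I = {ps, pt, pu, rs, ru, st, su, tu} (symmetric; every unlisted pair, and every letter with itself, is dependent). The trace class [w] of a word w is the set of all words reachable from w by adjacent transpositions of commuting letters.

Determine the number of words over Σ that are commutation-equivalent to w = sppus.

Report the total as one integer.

30

drop 0:s onto floor
drop 1:p onto floor
drop 2:p onto {1:p}
drop 3:u onto floor
drop 4:s onto {0:s}
ground layer = {0:s, 1:p, 3:u}
drop-orders for the pieces not yet dropped (sum over which currently-grounded one goes next):
  1 to go: {2} 1  {3} 1  {4} 1
  2 to go: {0,4} 1  {1,2} 1  {2,3} 2  {2,4} 2  {3,4} 2
  3 to go: {0,2,4} 3  {0,3,4} 3  {1,2,3} 3  {1,2,4} 3  {2,3,4} 6
  if 0:s drops first: 12 orders
  if 1:p drops first: 12 orders
  if 3:u drops first: 6 orders
heap linearizations: 30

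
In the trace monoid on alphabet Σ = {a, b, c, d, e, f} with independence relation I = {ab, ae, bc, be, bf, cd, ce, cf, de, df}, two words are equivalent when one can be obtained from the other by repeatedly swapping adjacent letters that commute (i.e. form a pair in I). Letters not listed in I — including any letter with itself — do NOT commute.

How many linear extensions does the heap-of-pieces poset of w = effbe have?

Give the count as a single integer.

0(e) covers ∅
1(f) covers 0:e
2(f) covers 1:f
3(b) covers ∅
4(e) covers 2:f
floor of heap: 0:e, 3:b
completions by unplaced set U, small U first (add the entries for U minus each lowest piece of U):
  |U|=1: {3}:1  {4}:1
  |U|=2: {2,4}:1  {3,4}:2
  |U|=3: {1,2,4}:1  {2,3,4}:3
  start at 0(e): 4
  start at 3(b): 1
sum over floor = 5

5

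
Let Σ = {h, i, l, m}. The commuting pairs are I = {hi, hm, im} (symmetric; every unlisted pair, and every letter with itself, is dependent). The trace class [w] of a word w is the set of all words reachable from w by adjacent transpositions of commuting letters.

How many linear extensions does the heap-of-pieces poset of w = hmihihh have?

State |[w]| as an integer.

105

drop 0:h onto floor
drop 1:m onto floor
drop 2:i onto floor
drop 3:h onto {0:h}
drop 4:i onto {2:i}
drop 5:h onto {3:h}
drop 6:h onto {5:h}
ground layer = {0:h, 1:m, 2:i}
drop-orders for the pieces not yet dropped (sum over which currently-grounded one goes next):
  1 to go: {1} 1  {4} 1  {6} 1
  2 to go: {1,4} 2  {1,6} 2  {2,4} 1  {4,6} 2  {5,6} 1
  3 to go: {1,2,4} 3  {1,4,6} 6  {1,5,6} 3  {2,4,6} 3  {3,5,6} 1  {4,5,6} 3
  4 to go: {0,3,5,6} 1  {1,2,4,6} 12  {1,3,5,6} 4  {1,4,5,6} 12  {2,4,5,6} 6  {3,4,5,6} 4
  5 to go: {0,1,3,5,6} 5  {0,3,4,5,6} 5  {1,2,4,5,6} 30  {1,3,4,5,6} 20  {2,3,4,5,6} 10
  if 0:h drops first: 60 orders
  if 1:m drops first: 15 orders
  if 2:i drops first: 30 orders
heap linearizations: 105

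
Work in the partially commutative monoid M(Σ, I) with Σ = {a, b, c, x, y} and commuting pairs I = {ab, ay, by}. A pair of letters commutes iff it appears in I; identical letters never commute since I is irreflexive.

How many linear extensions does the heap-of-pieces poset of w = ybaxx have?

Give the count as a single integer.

piece 0:y — minimal
piece 1:b — minimal
piece 2:a — minimal
piece 3:x rests on {0:y, 1:b, 2:a}
piece 4:x rests on {3:x}
minimal pieces: {0:y, 1:b, 2:a}
ways to finish when only these pieces remain (= sum over removing one remaining piece with nothing left below it):
  1 left: {4}→1
  2 left: {3,4}→1
  3 left: {0,3,4}→1  {1,3,4}→1  {2,3,4}→1
  placing 0:y first → 2 extensions
  placing 1:b first → 2 extensions
  placing 2:a first → 2 extensions
total linear extensions = 6

6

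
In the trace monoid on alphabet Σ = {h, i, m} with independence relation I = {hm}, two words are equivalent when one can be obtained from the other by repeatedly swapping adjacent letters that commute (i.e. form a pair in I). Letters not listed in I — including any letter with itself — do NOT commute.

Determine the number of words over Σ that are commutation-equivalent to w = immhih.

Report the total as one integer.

piece 0:i — minimal
piece 1:m rests on {0:i}
piece 2:m rests on {1:m}
piece 3:h rests on {0:i}
piece 4:i rests on {2:m, 3:h}
piece 5:h rests on {4:i}
minimal pieces: {0:i}
ways to finish when only these pieces remain (= sum over removing one remaining piece with nothing left below it):
  1 left: {5}→1
  2 left: {4,5}→1
  3 left: {2,4,5}→1  {3,4,5}→1
  4 left: {1,2,4,5}→1  {2,3,4,5}→2
  placing 0:i first → 3 extensions

3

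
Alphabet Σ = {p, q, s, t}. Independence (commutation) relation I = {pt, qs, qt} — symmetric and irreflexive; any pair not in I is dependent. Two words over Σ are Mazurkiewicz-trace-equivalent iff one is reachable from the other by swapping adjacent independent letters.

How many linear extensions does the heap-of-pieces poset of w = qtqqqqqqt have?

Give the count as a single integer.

drop 0:q onto floor
drop 1:t onto floor
drop 2:q onto {0:q}
drop 3:q onto {2:q}
drop 4:q onto {3:q}
drop 5:q onto {4:q}
drop 6:q onto {5:q}
drop 7:q onto {6:q}
drop 8:t onto {1:t}
ground layer = {0:q, 1:t}
drop-orders for the pieces not yet dropped (sum over which currently-grounded one goes next):
  1 to go: {7} 1  {8} 1
  2 to go: {1,8} 1  {6,7} 1  {7,8} 2
  3 to go: {1,7,8} 3  {5,6,7} 1  {6,7,8} 3
  4 to go: {1,6,7,8} 6  {4,5,6,7} 1  {5,6,7,8} 4
  5 to go: {1,5,6,7,8} 10  {3,4,5,6,7} 1  {4,5,6,7,8} 5
  6 to go: {1,4,5,6,7,8} 15  {2,3,4,5,6,7} 1  {3,4,5,6,7,8} 6
  7 to go: {0,2,3,4,5,6,7} 1  {1,3,4,5,6,7,8} 21  {2,3,4,5,6,7,8} 7
  if 0:q drops first: 28 orders
  if 1:t drops first: 8 orders
heap linearizations: 36

36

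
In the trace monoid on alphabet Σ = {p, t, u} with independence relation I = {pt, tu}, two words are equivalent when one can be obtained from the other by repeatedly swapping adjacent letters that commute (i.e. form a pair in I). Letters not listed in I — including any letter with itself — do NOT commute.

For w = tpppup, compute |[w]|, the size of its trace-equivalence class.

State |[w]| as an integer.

#0=t has no predecessor
#1=p has no predecessor
#2=p depends on [1:p]
#3=p depends on [2:p]
#4=u depends on [3:p]
#5=p depends on [4:u]
sources: [0:t, 1:p]
N(rest) = Σ N(rest − s) over sources s of rest; N(one piece) = 1:
  size 1 → [0]=1  [5]=1
  size 2 → [0,5]=2  [4,5]=1
  size 3 → [0,4,5]=3  [3,4,5]=1
  size 4 → [0,3,4,5]=4  [2,3,4,5]=1
  first=0(t) contributes 1
  first=1(p) contributes 5
|[w]| = 6

6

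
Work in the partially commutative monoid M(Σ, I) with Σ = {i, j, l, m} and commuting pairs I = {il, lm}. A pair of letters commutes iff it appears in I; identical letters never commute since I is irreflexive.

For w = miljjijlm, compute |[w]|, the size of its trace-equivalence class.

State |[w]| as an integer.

6

drop 0:m onto floor
drop 1:i onto {0:m}
drop 2:l onto floor
drop 3:j onto {1:i, 2:l}
drop 4:j onto {3:j}
drop 5:i onto {4:j}
drop 6:j onto {5:i}
drop 7:l onto {6:j}
drop 8:m onto {6:j}
ground layer = {0:m, 2:l}
drop-orders for the pieces not yet dropped (sum over which currently-grounded one goes next):
  1 to go: {7} 1  {8} 1
  2 to go: {7,8} 2
  3 to go: {6,7,8} 2
  4 to go: {5,6,7,8} 2
  5 to go: {4,5,6,7,8} 2
  6 to go: {3,4,5,6,7,8} 2
  7 to go: {1,3,4,5,6,7,8} 2  {2,3,4,5,6,7,8} 2
  if 0:m drops first: 4 orders
  if 2:l drops first: 2 orders
heap linearizations: 6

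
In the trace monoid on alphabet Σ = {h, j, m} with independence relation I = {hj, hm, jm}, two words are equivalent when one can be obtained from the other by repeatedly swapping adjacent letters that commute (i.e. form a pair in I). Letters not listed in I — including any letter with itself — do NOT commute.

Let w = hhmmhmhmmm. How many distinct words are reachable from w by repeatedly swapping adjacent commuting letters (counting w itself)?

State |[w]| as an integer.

210

#0=h has no predecessor
#1=h depends on [0:h]
#2=m has no predecessor
#3=m depends on [2:m]
#4=h depends on [1:h]
#5=m depends on [3:m]
#6=h depends on [4:h]
#7=m depends on [5:m]
#8=m depends on [7:m]
#9=m depends on [8:m]
sources: [0:h, 2:m]
N(rest) = Σ N(rest − s) over sources s of rest; N(one piece) = 1:
  size 1 → [6]=1  [9]=1
  size 2 → [4,6]=1  [6,9]=2  [8,9]=1
  size 3 → [1,4,6]=1  [4,6,9]=3  [6,8,9]=3  [7,8,9]=1
  size 4 → [0,1,4,6]=1  [1,4,6,9]=4  [4,6,8,9]=6  [5,7,8,9]=1  [6,7,8,9]=4
  size 5 → [0,1,4,6,9]=5  [1,4,6,8,9]=10  [3,5,7,8,9]=1  [4,6,7,8,9]=10  [5,6,7,8,9]=5
  size 6 → [0,1,4,6,8,9]=15  [1,4,6,7,8,9]=20  [2,3,5,7,8,9]=1  [3,5,6,7,8,9]=6  [4,5,6,7,8,9]=15
  size 7 → [0,1,4,6,7,8,9]=35  [1,4,5,6,7,8,9]=35  [2,3,5,6,7,8,9]=7  [3,4,5,6,7,8,9]=21
  size 8 → [0,1,4,5,6,7,8,9]=70  [1,3,4,5,6,7,8,9]=56  [2,3,4,5,6,7,8,9]=28
  first=0(h) contributes 84
  first=2(m) contributes 126
|[w]| = 210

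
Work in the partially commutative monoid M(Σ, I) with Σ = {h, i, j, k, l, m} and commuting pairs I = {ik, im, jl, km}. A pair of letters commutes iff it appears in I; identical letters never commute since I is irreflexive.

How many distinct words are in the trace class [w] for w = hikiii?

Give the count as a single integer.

5

0(h) covers ∅
1(i) covers 0:h
2(k) covers 0:h
3(i) covers 1:i
4(i) covers 3:i
5(i) covers 4:i
floor of heap: 0:h
completions by unplaced set U, small U first (add the entries for U minus each lowest piece of U):
  |U|=1: {2}:1  {5}:1
  |U|=2: {2,5}:2  {4,5}:1
  |U|=3: {2,4,5}:3  {3,4,5}:1
  |U|=4: {1,3,4,5}:1  {2,3,4,5}:4
  start at 0(h): 5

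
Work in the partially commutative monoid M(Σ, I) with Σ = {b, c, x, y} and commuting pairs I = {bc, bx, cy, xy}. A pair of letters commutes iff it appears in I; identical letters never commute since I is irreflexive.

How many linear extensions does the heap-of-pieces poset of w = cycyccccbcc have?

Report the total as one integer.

165

drop 0:c onto floor
drop 1:y onto floor
drop 2:c onto {0:c}
drop 3:y onto {1:y}
drop 4:c onto {2:c}
drop 5:c onto {4:c}
drop 6:c onto {5:c}
drop 7:c onto {6:c}
drop 8:b onto {3:y}
drop 9:c onto {7:c}
drop 10:c onto {9:c}
ground layer = {0:c, 1:y}
drop-orders for the pieces not yet dropped (sum over which currently-grounded one goes next):
  1 to go: {8} 1  {10} 1
  2 to go: {3,8} 1  {8,10} 2  {9,10} 1
  3 to go: {1,3,8} 1  {3,8,10} 3  {7,9,10} 1  {8,9,10} 3
  4 to go: {1,3,8,10} 4  {3,8,9,10} 6  {6,7,9,10} 1  {7,8,9,10} 4
  5 to go: {1,3,8,9,10} 10  {3,7,8,9,10} 10  {5,6,7,9,10} 1  {6,7,8,9,10} 5
  6 to go: {1,3,7,8,9,10} 20  {3,6,7,8,9,10} 15  {4,5,6,7,9,10} 1  {5,6,7,8,9,10} 6
  7 to go: {1,3,6,7,8,9,10} 35  {2,4,5,6,7,9,10} 1  {3,5,6,7,8,9,10} 21  {4,5,6,7,8,9,10} 7
  8 to go: {0,2,4,5,6,7,9,10} 1  {1,3,5,6,7,8,9,10} 56  {2,4,5,6,7,8,9,10} 8  {3,4,5,6,7,8,9,10} 28
  9 to go: {0,2,4,5,6,7,8,9,10} 9  {1,3,4,5,6,7,8,9,10} 84  {2,3,4,5,6,7,8,9,10} 36
  if 0:c drops first: 120 orders
  if 1:y drops first: 45 orders
heap linearizations: 165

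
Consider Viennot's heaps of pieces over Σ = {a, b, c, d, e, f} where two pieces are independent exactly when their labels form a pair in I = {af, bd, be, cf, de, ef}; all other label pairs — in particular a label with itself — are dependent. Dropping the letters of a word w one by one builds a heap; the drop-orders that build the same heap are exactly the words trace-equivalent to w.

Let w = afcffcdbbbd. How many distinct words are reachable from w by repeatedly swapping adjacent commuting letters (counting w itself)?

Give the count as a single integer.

drop 0:a onto floor
drop 1:f onto floor
drop 2:c onto {0:a}
drop 3:f onto {1:f}
drop 4:f onto {3:f}
drop 5:c onto {2:c}
drop 6:d onto {4:f, 5:c}
drop 7:b onto {4:f, 5:c}
drop 8:b onto {7:b}
drop 9:b onto {8:b}
drop 10:d onto {6:d}
ground layer = {0:a, 1:f}
drop-orders for the pieces not yet dropped (sum over which currently-grounded one goes next):
  1 to go: {9} 1  {10} 1
  2 to go: {6,10} 1  {8,9} 1  {9,10} 2
  3 to go: {6,9,10} 3  {7,8,9} 1  {8,9,10} 3
  4 to go: {6,8,9,10} 6  {7,8,9,10} 4
  5 to go: {6,7,8,9,10} 10
  6 to go: {4,6,7,8,9,10} 10  {5,6,7,8,9,10} 10
  7 to go: {2,5,6,7,8,9,10} 10  {3,4,6,7,8,9,10} 10  {4,5,6,7,8,9,10} 20
  8 to go: {0,2,5,6,7,8,9,10} 10  {1,3,4,6,7,8,9,10} 10  {2,4,5,6,7,8,9,10} 30  {3,4,5,6,7,8,9,10} 30
  9 to go: {0,2,4,5,6,7,8,9,10} 40  {1,3,4,5,6,7,8,9,10} 40  {2,3,4,5,6,7,8,9,10} 60
  if 0:a drops first: 100 orders
  if 1:f drops first: 100 orders
heap linearizations: 200

200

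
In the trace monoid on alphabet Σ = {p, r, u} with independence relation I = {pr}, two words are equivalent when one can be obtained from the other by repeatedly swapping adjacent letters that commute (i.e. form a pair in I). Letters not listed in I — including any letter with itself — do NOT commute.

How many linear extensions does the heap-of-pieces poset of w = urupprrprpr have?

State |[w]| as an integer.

70

drop 0:u onto floor
drop 1:r onto {0:u}
drop 2:u onto {1:r}
drop 3:p onto {2:u}
drop 4:p onto {3:p}
drop 5:r onto {2:u}
drop 6:r onto {5:r}
drop 7:p onto {4:p}
drop 8:r onto {6:r}
drop 9:p onto {7:p}
drop 10:r onto {8:r}
ground layer = {0:u}
drop-orders for the pieces not yet dropped (sum over which currently-grounded one goes next):
  1 to go: {9} 1  {10} 1
  2 to go: {7,9} 1  {8,10} 1  {9,10} 2
  3 to go: {4,7,9} 1  {6,8,10} 1  {7,9,10} 3  {8,9,10} 3
  4 to go: {3,4,7,9} 1  {4,7,9,10} 4  {5,6,8,10} 1  {6,8,9,10} 4  {7,8,9,10} 6
  5 to go: {3,4,7,9,10} 5  {4,7,8,9,10} 10  {5,6,8,9,10} 5  {6,7,8,9,10} 10
  6 to go: {3,4,7,8,9,10} 15  {4,6,7,8,9,10} 20  {5,6,7,8,9,10} 15
  7 to go: {3,4,6,7,8,9,10} 35  {4,5,6,7,8,9,10} 35
  8 to go: {3,4,5,6,7,8,9,10} 70
  9 to go: {2,3,4,5,6,7,8,9,10} 70
  if 0:u drops first: 70 orders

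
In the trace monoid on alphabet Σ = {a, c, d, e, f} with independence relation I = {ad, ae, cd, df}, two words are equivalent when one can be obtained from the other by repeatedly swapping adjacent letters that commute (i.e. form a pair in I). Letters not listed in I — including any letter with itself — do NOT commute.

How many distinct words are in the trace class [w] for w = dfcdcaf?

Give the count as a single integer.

21

piece 0:d — minimal
piece 1:f — minimal
piece 2:c rests on {1:f}
piece 3:d rests on {0:d}
piece 4:c rests on {2:c}
piece 5:a rests on {4:c}
piece 6:f rests on {5:a}
minimal pieces: {0:d, 1:f}
ways to finish when only these pieces remain (= sum over removing one remaining piece with nothing left below it):
  1 left: {3}→1  {6}→1
  2 left: {0,3}→1  {3,6}→2  {5,6}→1
  3 left: {0,3,6}→3  {3,5,6}→3  {4,5,6}→1
  4 left: {0,3,5,6}→6  {2,4,5,6}→1  {3,4,5,6}→4
  5 left: {0,3,4,5,6}→10  {1,2,4,5,6}→1  {2,3,4,5,6}→5
  placing 0:d first → 6 extensions
  placing 1:f first → 15 extensions
total linear extensions = 21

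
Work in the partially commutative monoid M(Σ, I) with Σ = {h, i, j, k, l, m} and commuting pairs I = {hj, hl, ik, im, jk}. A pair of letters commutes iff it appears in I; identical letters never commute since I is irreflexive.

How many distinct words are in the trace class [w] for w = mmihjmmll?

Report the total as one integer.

#0=m has no predecessor
#1=m depends on [0:m]
#2=i has no predecessor
#3=h depends on [1:m, 2:i]
#4=j depends on [1:m, 2:i]
#5=m depends on [3:h, 4:j]
#6=m depends on [5:m]
#7=l depends on [6:m]
#8=l depends on [7:l]
sources: [0:m, 2:i]
N(rest) = Σ N(rest − s) over sources s of rest; N(one piece) = 1:
  size 1 → [8]=1
  size 2 → [7,8]=1
  size 3 → [6,7,8]=1
  size 4 → [5,6,7,8]=1
  size 5 → [3,5,6,7,8]=1  [4,5,6,7,8]=1
  size 6 → [3,4,5,6,7,8]=2
  size 7 → [1,3,4,5,6,7,8]=2  [2,3,4,5,6,7,8]=2
  first=0(m) contributes 4
  first=2(i) contributes 2
|[w]| = 6

6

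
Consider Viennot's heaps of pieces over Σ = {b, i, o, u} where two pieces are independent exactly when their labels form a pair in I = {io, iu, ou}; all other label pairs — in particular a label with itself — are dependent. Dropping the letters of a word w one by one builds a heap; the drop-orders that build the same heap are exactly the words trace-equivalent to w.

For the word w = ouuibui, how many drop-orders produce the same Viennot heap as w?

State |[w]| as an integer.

24

#0=o has no predecessor
#1=u has no predecessor
#2=u depends on [1:u]
#3=i has no predecessor
#4=b depends on [0:o, 2:u, 3:i]
#5=u depends on [4:b]
#6=i depends on [4:b]
sources: [0:o, 1:u, 3:i]
N(rest) = Σ N(rest − s) over sources s of rest; N(one piece) = 1:
  size 1 → [5]=1  [6]=1
  size 2 → [5,6]=2
  size 3 → [4,5,6]=2
  size 4 → [0,4,5,6]=2  [2,4,5,6]=2  [3,4,5,6]=2
  size 5 → [0,2,4,5,6]=4  [0,3,4,5,6]=4  [1,2,4,5,6]=2  [2,3,4,5,6]=4
  first=0(o) contributes 6
  first=1(u) contributes 12
  first=3(i) contributes 6
|[w]| = 24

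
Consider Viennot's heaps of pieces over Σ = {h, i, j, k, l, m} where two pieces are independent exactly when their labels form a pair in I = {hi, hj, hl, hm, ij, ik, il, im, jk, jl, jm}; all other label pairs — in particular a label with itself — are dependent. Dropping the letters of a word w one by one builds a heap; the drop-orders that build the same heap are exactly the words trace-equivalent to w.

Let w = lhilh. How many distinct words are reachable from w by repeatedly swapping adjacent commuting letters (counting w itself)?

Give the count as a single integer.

30

0(l) covers ∅
1(h) covers ∅
2(i) covers ∅
3(l) covers 0:l
4(h) covers 1:h
floor of heap: 0:l, 1:h, 2:i
completions by unplaced set U, small U first (add the entries for U minus each lowest piece of U):
  |U|=1: {2}:1  {3}:1  {4}:1
  |U|=2: {0,3}:1  {1,4}:1  {2,3}:2  {2,4}:2  {3,4}:2
  |U|=3: {0,2,3}:3  {0,3,4}:3  {1,2,4}:3  {1,3,4}:3  {2,3,4}:6
  start at 0(l): 12
  start at 1(h): 12
  start at 2(i): 6
sum over floor = 30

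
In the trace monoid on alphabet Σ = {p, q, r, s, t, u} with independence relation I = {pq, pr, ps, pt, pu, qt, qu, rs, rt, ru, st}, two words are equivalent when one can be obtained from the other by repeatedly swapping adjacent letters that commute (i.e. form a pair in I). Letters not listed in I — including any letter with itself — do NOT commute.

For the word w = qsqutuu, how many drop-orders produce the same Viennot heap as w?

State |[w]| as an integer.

#0=q has no predecessor
#1=s depends on [0:q]
#2=q depends on [1:s]
#3=u depends on [1:s]
#4=t depends on [3:u]
#5=u depends on [4:t]
#6=u depends on [5:u]
sources: [0:q]
N(rest) = Σ N(rest − s) over sources s of rest; N(one piece) = 1:
  size 1 → [2]=1  [6]=1
  size 2 → [2,6]=2  [5,6]=1
  size 3 → [2,5,6]=3  [4,5,6]=1
  size 4 → [2,4,5,6]=4  [3,4,5,6]=1
  size 5 → [2,3,4,5,6]=5
  first=0(q) contributes 5

5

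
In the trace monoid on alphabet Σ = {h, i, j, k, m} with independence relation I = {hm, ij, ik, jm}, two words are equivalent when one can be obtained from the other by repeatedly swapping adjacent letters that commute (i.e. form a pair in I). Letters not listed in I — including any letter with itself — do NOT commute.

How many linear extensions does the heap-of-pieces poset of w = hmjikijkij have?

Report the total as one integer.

147

#0=h has no predecessor
#1=m has no predecessor
#2=j depends on [0:h]
#3=i depends on [0:h, 1:m]
#4=k depends on [1:m, 2:j]
#5=i depends on [3:i]
#6=j depends on [4:k]
#7=k depends on [6:j]
#8=i depends on [5:i]
#9=j depends on [7:k]
sources: [0:h, 1:m]
N(rest) = Σ N(rest − s) over sources s of rest; N(one piece) = 1:
  size 1 → [8]=1  [9]=1
  size 2 → [5,8]=1  [7,9]=1  [8,9]=2
  size 3 → [3,5,8]=1  [5,8,9]=3  [6,7,9]=1  [7,8,9]=3
  size 4 → [3,5,8,9]=4  [4,6,7,9]=1  [5,7,8,9]=6  [6,7,8,9]=4
  size 5 → [2,4,6,7,9]=1  [3,5,7,8,9]=10  [4,6,7,8,9]=5  [5,6,7,8,9]=10
  size 6 → [2,4,6,7,8,9]=6  [3,5,6,7,8,9]=20  [4,5,6,7,8,9]=15
  size 7 → [2,4,5,6,7,8,9]=21  [3,4,5,6,7,8,9]=35
  size 8 → [1,3,4,5,6,7,8,9]=35  [2,3,4,5,6,7,8,9]=56
  first=0(h) contributes 91
  first=1(m) contributes 56
|[w]| = 147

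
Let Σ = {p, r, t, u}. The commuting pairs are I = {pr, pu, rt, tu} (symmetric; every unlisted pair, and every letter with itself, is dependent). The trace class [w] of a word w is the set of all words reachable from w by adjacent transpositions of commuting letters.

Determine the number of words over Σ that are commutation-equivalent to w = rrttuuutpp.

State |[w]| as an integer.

252

piece 0:r — minimal
piece 1:r rests on {0:r}
piece 2:t — minimal
piece 3:t rests on {2:t}
piece 4:u rests on {1:r}
piece 5:u rests on {4:u}
piece 6:u rests on {5:u}
piece 7:t rests on {3:t}
piece 8:p rests on {7:t}
piece 9:p rests on {8:p}
minimal pieces: {0:r, 2:t}
ways to finish when only these pieces remain (= sum over removing one remaining piece with nothing left below it):
  1 left: {6}→1  {9}→1
  2 left: {5,6}→1  {6,9}→2  {8,9}→1
  3 left: {4,5,6}→1  {5,6,9}→3  {6,8,9}→3  {7,8,9}→1
  4 left: {1,4,5,6}→1  {3,7,8,9}→1  {4,5,6,9}→4  {5,6,8,9}→6  {6,7,8,9}→4
  5 left: {0,1,4,5,6}→1  {1,4,5,6,9}→5  {2,3,7,8,9}→1  {3,6,7,8,9}→5  {4,5,6,8,9}→10  {5,6,7,8,9}→10
  6 left: {0,1,4,5,6,9}→6  {1,4,5,6,8,9}→15  {2,3,6,7,8,9}→6  {3,5,6,7,8,9}→15  {4,5,6,7,8,9}→20
  7 left: {0,1,4,5,6,8,9}→21  {1,4,5,6,7,8,9}→35  {2,3,5,6,7,8,9}→21  {3,4,5,6,7,8,9}→35
  8 left: {0,1,4,5,6,7,8,9}→56  {1,3,4,5,6,7,8,9}→70  {2,3,4,5,6,7,8,9}→56
  placing 0:r first → 126 extensions
  placing 2:t first → 126 extensions
total linear extensions = 252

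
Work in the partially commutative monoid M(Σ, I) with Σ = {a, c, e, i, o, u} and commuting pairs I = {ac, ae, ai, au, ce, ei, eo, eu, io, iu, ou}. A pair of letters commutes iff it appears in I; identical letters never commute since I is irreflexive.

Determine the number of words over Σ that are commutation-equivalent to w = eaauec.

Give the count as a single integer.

#0=e has no predecessor
#1=a has no predecessor
#2=a depends on [1:a]
#3=u has no predecessor
#4=e depends on [0:e]
#5=c depends on [3:u]
sources: [0:e, 1:a, 3:u]
N(rest) = Σ N(rest − s) over sources s of rest; N(one piece) = 1:
  size 1 → [2]=1  [4]=1  [5]=1
  size 2 → [0,4]=1  [1,2]=1  [2,4]=2  [2,5]=2  [3,5]=1  [4,5]=2
  size 3 → [0,2,4]=3  [0,4,5]=3  [1,2,4]=3  [1,2,5]=3  [2,3,5]=3  [2,4,5]=6  [3,4,5]=3
  size 4 → [0,1,2,4]=6  [0,2,4,5]=12  [0,3,4,5]=6  [1,2,3,5]=6  [1,2,4,5]=12  [2,3,4,5]=12
  first=0(e) contributes 30
  first=1(a) contributes 30
  first=3(u) contributes 30
|[w]| = 90

90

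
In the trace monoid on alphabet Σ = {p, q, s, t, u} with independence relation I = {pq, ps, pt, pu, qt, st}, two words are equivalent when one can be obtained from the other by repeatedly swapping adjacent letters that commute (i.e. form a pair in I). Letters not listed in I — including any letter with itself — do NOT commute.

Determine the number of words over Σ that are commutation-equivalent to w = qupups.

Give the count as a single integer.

15

0(q) covers ∅
1(u) covers 0:q
2(p) covers ∅
3(u) covers 1:u
4(p) covers 2:p
5(s) covers 3:u
floor of heap: 0:q, 2:p
completions by unplaced set U, small U first (add the entries for U minus each lowest piece of U):
  |U|=1: {4}:1  {5}:1
  |U|=2: {2,4}:1  {3,5}:1  {4,5}:2
  |U|=3: {1,3,5}:1  {2,4,5}:3  {3,4,5}:3
  |U|=4: {0,1,3,5}:1  {1,3,4,5}:4  {2,3,4,5}:6
  start at 0(q): 10
  start at 2(p): 5
sum over floor = 15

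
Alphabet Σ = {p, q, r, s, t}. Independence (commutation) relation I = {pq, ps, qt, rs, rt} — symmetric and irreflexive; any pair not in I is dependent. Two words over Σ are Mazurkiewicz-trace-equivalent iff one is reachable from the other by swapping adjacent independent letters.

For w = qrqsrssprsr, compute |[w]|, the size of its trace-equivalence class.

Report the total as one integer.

70

#0=q has no predecessor
#1=r depends on [0:q]
#2=q depends on [1:r]
#3=s depends on [2:q]
#4=r depends on [2:q]
#5=s depends on [3:s]
#6=s depends on [5:s]
#7=p depends on [4:r]
#8=r depends on [7:p]
#9=s depends on [6:s]
#10=r depends on [8:r]
sources: [0:q]
N(rest) = Σ N(rest − s) over sources s of rest; N(one piece) = 1:
  size 1 → [9]=1  [10]=1
  size 2 → [6,9]=1  [8,10]=1  [9,10]=2
  size 3 → [5,6,9]=1  [6,9,10]=3  [7,8,10]=1  [8,9,10]=3
  size 4 → [3,5,6,9]=1  [4,7,8,10]=1  [5,6,9,10]=4  [6,8,9,10]=6  [7,8,9,10]=4
  size 5 → [3,5,6,9,10]=5  [4,7,8,9,10]=5  [5,6,8,9,10]=10  [6,7,8,9,10]=10
  size 6 → [3,5,6,8,9,10]=15  [4,6,7,8,9,10]=15  [5,6,7,8,9,10]=20
  size 7 → [3,5,6,7,8,9,10]=35  [4,5,6,7,8,9,10]=35
  size 8 → [3,4,5,6,7,8,9,10]=70
  size 9 → [2,3,4,5,6,7,8,9,10]=70
  first=0(q) contributes 70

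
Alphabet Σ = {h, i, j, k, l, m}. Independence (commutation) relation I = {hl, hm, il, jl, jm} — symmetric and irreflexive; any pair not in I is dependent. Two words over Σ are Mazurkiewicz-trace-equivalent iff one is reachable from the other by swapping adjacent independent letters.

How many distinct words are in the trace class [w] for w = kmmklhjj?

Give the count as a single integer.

4

#0=k has no predecessor
#1=m depends on [0:k]
#2=m depends on [1:m]
#3=k depends on [2:m]
#4=l depends on [3:k]
#5=h depends on [3:k]
#6=j depends on [5:h]
#7=j depends on [6:j]
sources: [0:k]
N(rest) = Σ N(rest − s) over sources s of rest; N(one piece) = 1:
  size 1 → [4]=1  [7]=1
  size 2 → [4,7]=2  [6,7]=1
  size 3 → [4,6,7]=3  [5,6,7]=1
  size 4 → [4,5,6,7]=4
  size 5 → [3,4,5,6,7]=4
  size 6 → [2,3,4,5,6,7]=4
  first=0(k) contributes 4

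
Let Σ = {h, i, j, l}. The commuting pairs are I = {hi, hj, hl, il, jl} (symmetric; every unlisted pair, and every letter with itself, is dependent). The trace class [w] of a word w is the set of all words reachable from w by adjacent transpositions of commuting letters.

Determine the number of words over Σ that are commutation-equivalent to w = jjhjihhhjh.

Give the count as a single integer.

252

0(j) covers ∅
1(j) covers 0:j
2(h) covers ∅
3(j) covers 1:j
4(i) covers 3:j
5(h) covers 2:h
6(h) covers 5:h
7(h) covers 6:h
8(j) covers 4:i
9(h) covers 7:h
floor of heap: 0:j, 2:h
completions by unplaced set U, small U first (add the entries for U minus each lowest piece of U):
  |U|=1: {8}:1  {9}:1
  |U|=2: {4,8}:1  {7,9}:1  {8,9}:2
  |U|=3: {3,4,8}:1  {4,8,9}:3  {6,7,9}:1  {7,8,9}:3
  |U|=4: {1,3,4,8}:1  {3,4,8,9}:4  {4,7,8,9}:6  {5,6,7,9}:1  {6,7,8,9}:4
  |U|=5: {0,1,3,4,8}:1  {1,3,4,8,9}:5  {2,5,6,7,9}:1  {3,4,7,8,9}:10  {4,6,7,8,9}:10  {5,6,7,8,9}:5
  |U|=6: {0,1,3,4,8,9}:6  {1,3,4,7,8,9}:15  {2,5,6,7,8,9}:6  {3,4,6,7,8,9}:20  {4,5,6,7,8,9}:15
  |U|=7: {0,1,3,4,7,8,9}:21  {1,3,4,6,7,8,9}:35  {2,4,5,6,7,8,9}:21  {3,4,5,6,7,8,9}:35
  |U|=8: {0,1,3,4,6,7,8,9}:56  {1,3,4,5,6,7,8,9}:70  {2,3,4,5,6,7,8,9}:56
  start at 0(j): 126
  start at 2(h): 126
sum over floor = 252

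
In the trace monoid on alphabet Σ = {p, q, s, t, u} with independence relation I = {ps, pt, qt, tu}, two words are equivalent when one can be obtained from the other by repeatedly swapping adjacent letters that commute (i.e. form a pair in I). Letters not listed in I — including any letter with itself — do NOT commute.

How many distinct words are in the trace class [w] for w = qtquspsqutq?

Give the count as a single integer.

56

0(q) covers ∅
1(t) covers ∅
2(q) covers 0:q
3(u) covers 2:q
4(s) covers 1:t, 3:u
5(p) covers 3:u
6(s) covers 4:s
7(q) covers 5:p, 6:s
8(u) covers 7:q
9(t) covers 6:s
10(q) covers 8:u
floor of heap: 0:q, 1:t
completions by unplaced set U, small U first (add the entries for U minus each lowest piece of U):
  |U|=1: {9}:1  {10}:1
  |U|=2: {8,10}:1  {9,10}:2
  |U|=3: {7,8,10}:1  {8,9,10}:3
  |U|=4: {5,7,8,10}:1  {7,8,9,10}:4
  |U|=5: {5,7,8,9,10}:5  {6,7,8,9,10}:4
  |U|=6: {4,6,7,8,9,10}:4  {5,6,7,8,9,10}:9
  |U|=7: {1,4,6,7,8,9,10}:4  {4,5,6,7,8,9,10}:13
  |U|=8: {1,4,5,6,7,8,9,10}:17  {3,4,5,6,7,8,9,10}:13
  |U|=9: {1,3,4,5,6,7,8,9,10}:30  {2,3,4,5,6,7,8,9,10}:13
  start at 0(q): 43
  start at 1(t): 13
sum over floor = 56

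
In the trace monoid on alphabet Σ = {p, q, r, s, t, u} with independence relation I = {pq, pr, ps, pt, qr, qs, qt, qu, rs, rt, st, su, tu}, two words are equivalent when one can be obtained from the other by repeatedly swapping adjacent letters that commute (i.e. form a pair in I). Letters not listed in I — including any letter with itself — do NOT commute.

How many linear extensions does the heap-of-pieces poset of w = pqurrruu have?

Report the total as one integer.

8

piece 0:p — minimal
piece 1:q — minimal
piece 2:u rests on {0:p}
piece 3:r rests on {2:u}
piece 4:r rests on {3:r}
piece 5:r rests on {4:r}
piece 6:u rests on {5:r}
piece 7:u rests on {6:u}
minimal pieces: {0:p, 1:q}
ways to finish when only these pieces remain (= sum over removing one remaining piece with nothing left below it):
  1 left: {1}→1  {7}→1
  2 left: {1,7}→2  {6,7}→1
  3 left: {1,6,7}→3  {5,6,7}→1
  4 left: {1,5,6,7}→4  {4,5,6,7}→1
  5 left: {1,4,5,6,7}→5  {3,4,5,6,7}→1
  6 left: {1,3,4,5,6,7}→6  {2,3,4,5,6,7}→1
  placing 0:p first → 7 extensions
  placing 1:q first → 1 extensions
total linear extensions = 8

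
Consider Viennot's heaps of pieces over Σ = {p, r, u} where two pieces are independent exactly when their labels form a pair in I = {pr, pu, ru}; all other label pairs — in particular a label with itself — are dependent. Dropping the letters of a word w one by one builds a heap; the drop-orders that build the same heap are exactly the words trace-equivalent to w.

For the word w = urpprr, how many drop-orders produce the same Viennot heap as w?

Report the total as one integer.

piece 0:u — minimal
piece 1:r — minimal
piece 2:p — minimal
piece 3:p rests on {2:p}
piece 4:r rests on {1:r}
piece 5:r rests on {4:r}
minimal pieces: {0:u, 1:r, 2:p}
ways to finish when only these pieces remain (= sum over removing one remaining piece with nothing left below it):
  1 left: {0}→1  {3}→1  {5}→1
  2 left: {0,3}→2  {0,5}→2  {2,3}→1  {3,5}→2  {4,5}→1
  3 left: {0,2,3}→3  {0,3,5}→6  {0,4,5}→3  {1,4,5}→1  {2,3,5}→3  {3,4,5}→3
  4 left: {0,1,4,5}→4  {0,2,3,5}→12  {0,3,4,5}→12  {1,3,4,5}→4  {2,3,4,5}→6
  placing 0:u first → 10 extensions
  placing 1:r first → 30 extensions
  placing 2:p first → 20 extensions
total linear extensions = 60

60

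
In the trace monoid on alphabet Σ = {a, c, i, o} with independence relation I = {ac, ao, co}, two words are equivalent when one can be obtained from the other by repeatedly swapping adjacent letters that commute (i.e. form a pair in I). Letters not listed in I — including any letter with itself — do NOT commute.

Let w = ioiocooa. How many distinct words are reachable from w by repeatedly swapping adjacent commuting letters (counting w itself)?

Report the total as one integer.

0(i) covers ∅
1(o) covers 0:i
2(i) covers 1:o
3(o) covers 2:i
4(c) covers 2:i
5(o) covers 3:o
6(o) covers 5:o
7(a) covers 2:i
floor of heap: 0:i
completions by unplaced set U, small U first (add the entries for U minus each lowest piece of U):
  |U|=1: {4}:1  {6}:1  {7}:1
  |U|=2: {4,6}:2  {4,7}:2  {5,6}:1  {6,7}:2
  |U|=3: {3,5,6}:1  {4,5,6}:3  {4,6,7}:6  {5,6,7}:3
  |U|=4: {3,4,5,6}:4  {3,5,6,7}:4  {4,5,6,7}:12
  |U|=5: {3,4,5,6,7}:20
  |U|=6: {2,3,4,5,6,7}:20
  start at 0(i): 20

20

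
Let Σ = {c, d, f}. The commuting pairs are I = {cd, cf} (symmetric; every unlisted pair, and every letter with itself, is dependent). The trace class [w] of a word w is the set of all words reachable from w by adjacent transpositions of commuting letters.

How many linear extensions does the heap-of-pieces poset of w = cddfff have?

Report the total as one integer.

0(c) covers ∅
1(d) covers ∅
2(d) covers 1:d
3(f) covers 2:d
4(f) covers 3:f
5(f) covers 4:f
floor of heap: 0:c, 1:d
completions by unplaced set U, small U first (add the entries for U minus each lowest piece of U):
  |U|=1: {0}:1  {5}:1
  |U|=2: {0,5}:2  {4,5}:1
  |U|=3: {0,4,5}:3  {3,4,5}:1
  |U|=4: {0,3,4,5}:4  {2,3,4,5}:1
  start at 0(c): 1
  start at 1(d): 5
sum over floor = 6

6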